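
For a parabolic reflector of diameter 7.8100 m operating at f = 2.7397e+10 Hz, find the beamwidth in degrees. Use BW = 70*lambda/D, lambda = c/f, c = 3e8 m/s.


lambda = c / f = 3.0000e+08 / 2.7397e+10 = 0.01095010 m
BW = 70 * 0.01095010 / 7.8100 = 0.09814 deg

0.09814 deg


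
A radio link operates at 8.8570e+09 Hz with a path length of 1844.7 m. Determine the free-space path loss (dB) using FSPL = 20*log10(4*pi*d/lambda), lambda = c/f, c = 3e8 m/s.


lambda = c / f = 3.0000e+08 / 8.8570e+09 = 0.03387151 m
FSPL = 20 * log10(4*pi*1844.7/0.03387151) = 116.7 dB

116.7 dB


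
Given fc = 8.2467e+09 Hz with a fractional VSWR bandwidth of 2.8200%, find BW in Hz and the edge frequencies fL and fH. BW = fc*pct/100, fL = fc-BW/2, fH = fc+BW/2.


BW = 8.2467e+09 * 2.8200/100 = 2.325569e+08 Hz
fL = 8.2467e+09 - 2.325569e+08/2 = 8.130e+09 Hz
fH = 8.2467e+09 + 2.325569e+08/2 = 8.363e+09 Hz

BW=2.326e+08 Hz, fL=8.130e+09 Hz, fH=8.363e+09 Hz


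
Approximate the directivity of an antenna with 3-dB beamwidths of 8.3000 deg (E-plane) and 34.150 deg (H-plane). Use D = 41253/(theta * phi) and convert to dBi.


D_linear = 41253 / (8.3000 * 34.150) = 145.5415
D_dBi = 10 * log10(145.5415) = 21.63 dBi

21.63 dBi


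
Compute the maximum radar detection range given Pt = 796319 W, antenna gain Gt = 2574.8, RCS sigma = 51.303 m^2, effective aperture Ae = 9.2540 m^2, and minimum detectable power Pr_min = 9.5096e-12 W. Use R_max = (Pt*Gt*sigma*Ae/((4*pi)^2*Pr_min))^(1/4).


R^4 = 796319*2574.8*51.303*9.2540 / ((4*pi)^2 * 9.5096e-12) = 6.482177e+20
R_max = 6.482177e+20^0.25 = 159562 m

159562 m


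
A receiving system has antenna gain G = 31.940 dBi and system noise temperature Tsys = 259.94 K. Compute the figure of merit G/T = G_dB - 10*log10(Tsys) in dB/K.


G/T = 31.940 - 10*log10(259.94) = 31.940 - 24.14873 = 7.791 dB/K

7.791 dB/K


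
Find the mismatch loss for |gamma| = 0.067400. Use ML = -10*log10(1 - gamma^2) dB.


ML = -10 * log10(1 - 0.067400^2) = -10 * log10(0.99545724) = 0.01977 dB

0.01977 dB


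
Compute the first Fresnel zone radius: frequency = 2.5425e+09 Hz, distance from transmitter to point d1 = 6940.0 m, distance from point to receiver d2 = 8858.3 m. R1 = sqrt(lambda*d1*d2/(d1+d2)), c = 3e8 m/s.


lambda = c / f = 3.0000e+08 / 2.5425e+09 = 0.1179941 m
R1 = sqrt(0.1179941 * 6940.0 * 8858.3 / (6940.0 + 8858.3)) = 21.43 m

21.43 m


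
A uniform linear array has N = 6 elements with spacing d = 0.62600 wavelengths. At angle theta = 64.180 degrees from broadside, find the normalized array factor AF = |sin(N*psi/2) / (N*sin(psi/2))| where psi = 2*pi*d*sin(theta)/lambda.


psi = 2*pi*0.62600*sin(64.180 deg) = 3.540603 rad
AF = |sin(6*3.540603/2) / (6*sin(3.540603/2))| = 0.1583

0.1583


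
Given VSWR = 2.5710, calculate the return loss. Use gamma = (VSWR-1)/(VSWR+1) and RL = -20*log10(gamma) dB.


gamma = (2.5710 - 1) / (2.5710 + 1) = 0.4399328
RL = -20 * log10(0.4399328) = 7.132 dB

7.132 dB


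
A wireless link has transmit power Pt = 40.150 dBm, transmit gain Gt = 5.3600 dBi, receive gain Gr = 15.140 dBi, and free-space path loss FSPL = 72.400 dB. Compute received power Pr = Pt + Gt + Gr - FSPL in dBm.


Pr = 40.150 + 5.3600 + 15.140 - 72.400 = -11.75 dBm

-11.75 dBm


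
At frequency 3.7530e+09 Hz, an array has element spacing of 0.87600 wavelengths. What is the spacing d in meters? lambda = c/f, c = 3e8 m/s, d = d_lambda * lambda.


lambda = c / f = 3.0000e+08 / 3.7530e+09 = 0.07993605 m
d = 0.87600 * 0.07993605 = 0.07002 m

0.07002 m


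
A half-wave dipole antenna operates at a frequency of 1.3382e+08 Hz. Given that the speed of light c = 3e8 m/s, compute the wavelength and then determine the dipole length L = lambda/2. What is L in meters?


lambda = c / f = 3.0000e+08 / 1.3382e+08 = 2.241817 m
L = lambda / 2 = 2.241817 / 2 = 1.121 m

1.121 m


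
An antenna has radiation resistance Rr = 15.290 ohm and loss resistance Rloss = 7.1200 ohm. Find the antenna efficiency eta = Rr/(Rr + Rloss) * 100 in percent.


eta = 15.290 / (15.290 + 7.1200) * 100 = 68.23%

68.23%


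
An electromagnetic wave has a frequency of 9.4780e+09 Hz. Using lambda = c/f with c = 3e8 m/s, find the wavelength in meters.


lambda = c / f = 3.0000e+08 / 9.4780e+09 = 0.03165 m

0.03165 m


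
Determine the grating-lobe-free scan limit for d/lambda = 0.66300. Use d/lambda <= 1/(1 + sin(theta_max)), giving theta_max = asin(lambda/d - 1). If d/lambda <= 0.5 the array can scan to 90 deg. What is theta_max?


lambda/d - 1 = 1/0.66300 - 1 = 0.5082956
theta_max = asin(0.5082956) = 30.55 deg

30.55 deg


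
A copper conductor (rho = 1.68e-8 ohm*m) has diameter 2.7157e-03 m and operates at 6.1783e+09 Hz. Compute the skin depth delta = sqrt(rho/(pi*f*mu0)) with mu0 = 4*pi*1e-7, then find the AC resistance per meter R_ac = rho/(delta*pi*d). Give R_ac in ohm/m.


delta = sqrt(1.68e-8 / (pi * 6.1783e+09 * 4*pi*1e-7)) = 8.299277e-07 m
R_ac = 1.68e-8 / (8.299277e-07 * pi * 2.7157e-03) = 2.373 ohm/m

2.373 ohm/m


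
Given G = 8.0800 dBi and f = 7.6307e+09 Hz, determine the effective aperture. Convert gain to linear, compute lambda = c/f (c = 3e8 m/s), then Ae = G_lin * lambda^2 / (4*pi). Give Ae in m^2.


lambda = c / f = 3.0000e+08 / 7.6307e+09 = 0.03931487 m
G_linear = 10^(8.0800/10) = 6.426877
Ae = G_linear * lambda^2 / (4*pi) = 6.426877 * 0.03931487^2 / (4*pi) = 7.905e-04 m^2

7.905e-04 m^2


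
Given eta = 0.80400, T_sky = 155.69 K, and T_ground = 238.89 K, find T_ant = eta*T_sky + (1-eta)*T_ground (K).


T_ant = 0.80400 * 155.69 + (1 - 0.80400) * 238.89 = 172.0 K

172.0 K


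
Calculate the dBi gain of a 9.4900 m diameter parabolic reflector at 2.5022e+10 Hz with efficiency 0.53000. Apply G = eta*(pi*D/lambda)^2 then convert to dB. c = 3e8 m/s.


lambda = c / f = 3.0000e+08 / 2.5022e+10 = 0.01198945 m
G_linear = 0.53000 * (pi * 9.4900 / 0.01198945)^2 = 3.277250e+06
G_dBi = 10 * log10(3.277250e+06) = 65.16 dBi

65.16 dBi


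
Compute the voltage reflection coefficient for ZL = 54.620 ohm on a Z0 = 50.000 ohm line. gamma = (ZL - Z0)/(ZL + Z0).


gamma = (54.620 - 50.000) / (54.620 + 50.000) = 0.04416

0.04416


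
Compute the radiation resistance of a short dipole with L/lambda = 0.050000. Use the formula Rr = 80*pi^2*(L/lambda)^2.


Rr = 80 * pi^2 * (0.050000)^2 = 80 * 9.869604 * 2.500000e-03 = 1.974 ohm

1.974 ohm


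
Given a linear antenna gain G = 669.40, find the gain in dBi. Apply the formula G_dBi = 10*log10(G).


G_dBi = 10 * log10(669.40) = 28.26 dBi

28.26 dBi


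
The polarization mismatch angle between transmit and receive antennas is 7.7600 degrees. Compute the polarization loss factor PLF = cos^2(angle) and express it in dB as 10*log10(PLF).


PLF_linear = cos^2(7.7600 deg) = 0.9817686
PLF_dB = 10 * log10(0.9817686) = -0.07991 dB

-0.07991 dB


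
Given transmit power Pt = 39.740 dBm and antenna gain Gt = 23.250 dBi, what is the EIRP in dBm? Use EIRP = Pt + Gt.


EIRP = Pt + Gt = 39.740 + 23.250 = 62.99 dBm

62.99 dBm


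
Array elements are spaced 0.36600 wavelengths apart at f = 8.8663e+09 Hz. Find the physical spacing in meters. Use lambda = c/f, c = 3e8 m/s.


lambda = c / f = 3.0000e+08 / 8.8663e+09 = 0.03383599 m
d = 0.36600 * 0.03383599 = 0.01238 m

0.01238 m


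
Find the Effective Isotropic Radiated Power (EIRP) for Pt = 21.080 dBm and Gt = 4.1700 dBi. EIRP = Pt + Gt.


EIRP = Pt + Gt = 21.080 + 4.1700 = 25.25 dBm

25.25 dBm


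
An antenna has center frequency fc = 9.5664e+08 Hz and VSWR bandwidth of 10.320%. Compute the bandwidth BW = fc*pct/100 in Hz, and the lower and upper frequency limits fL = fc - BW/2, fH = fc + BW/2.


BW = 9.5664e+08 * 10.320/100 = 9.872525e+07 Hz
fL = 9.5664e+08 - 9.872525e+07/2 = 9.073e+08 Hz
fH = 9.5664e+08 + 9.872525e+07/2 = 1.006e+09 Hz

BW=9.873e+07 Hz, fL=9.073e+08 Hz, fH=1.006e+09 Hz


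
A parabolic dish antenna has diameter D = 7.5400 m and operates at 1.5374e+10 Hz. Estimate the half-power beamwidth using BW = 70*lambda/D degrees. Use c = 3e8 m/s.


lambda = c / f = 3.0000e+08 / 1.5374e+10 = 0.01951346 m
BW = 70 * 0.01951346 / 7.5400 = 0.1812 deg

0.1812 deg


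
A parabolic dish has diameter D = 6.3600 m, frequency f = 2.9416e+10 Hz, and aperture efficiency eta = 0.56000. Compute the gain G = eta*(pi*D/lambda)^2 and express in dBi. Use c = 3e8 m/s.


lambda = c / f = 3.0000e+08 / 2.9416e+10 = 0.01019853 m
G_linear = 0.56000 * (pi * 6.3600 / 0.01019853)^2 = 2.149448e+06
G_dBi = 10 * log10(2.149448e+06) = 63.32 dBi

63.32 dBi


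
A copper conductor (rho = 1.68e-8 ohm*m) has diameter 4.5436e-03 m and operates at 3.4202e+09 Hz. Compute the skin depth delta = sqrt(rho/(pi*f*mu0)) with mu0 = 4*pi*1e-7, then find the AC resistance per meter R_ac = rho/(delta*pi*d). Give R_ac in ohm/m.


delta = sqrt(1.68e-8 / (pi * 3.4202e+09 * 4*pi*1e-7)) = 1.115447e-06 m
R_ac = 1.68e-8 / (1.115447e-06 * pi * 4.5436e-03) = 1.055 ohm/m

1.055 ohm/m


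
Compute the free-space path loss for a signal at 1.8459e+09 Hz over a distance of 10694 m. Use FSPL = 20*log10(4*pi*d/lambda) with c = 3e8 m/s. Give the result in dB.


lambda = c / f = 3.0000e+08 / 1.8459e+09 = 0.1625223 m
FSPL = 20 * log10(4*pi*10694/0.1625223) = 118.3 dB

118.3 dB


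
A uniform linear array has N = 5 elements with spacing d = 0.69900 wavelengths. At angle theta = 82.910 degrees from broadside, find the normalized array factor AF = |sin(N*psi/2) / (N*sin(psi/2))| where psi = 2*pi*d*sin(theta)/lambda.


psi = 2*pi*0.69900*sin(82.910 deg) = 4.358363 rad
AF = |sin(5*4.358363/2) / (5*sin(4.358363/2))| = 0.2425

0.2425


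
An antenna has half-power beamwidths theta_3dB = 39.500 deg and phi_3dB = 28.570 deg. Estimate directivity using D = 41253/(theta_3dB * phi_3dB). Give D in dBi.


D_linear = 41253 / (39.500 * 28.570) = 36.55512
D_dBi = 10 * log10(36.55512) = 15.63 dBi

15.63 dBi


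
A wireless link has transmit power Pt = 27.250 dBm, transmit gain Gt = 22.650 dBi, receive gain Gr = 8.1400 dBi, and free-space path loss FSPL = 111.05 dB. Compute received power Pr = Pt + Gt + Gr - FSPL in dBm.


Pr = 27.250 + 22.650 + 8.1400 - 111.05 = -53.01 dBm

-53.01 dBm


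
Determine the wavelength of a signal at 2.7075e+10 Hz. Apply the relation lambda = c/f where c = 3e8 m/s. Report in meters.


lambda = c / f = 3.0000e+08 / 2.7075e+10 = 0.01108 m

0.01108 m


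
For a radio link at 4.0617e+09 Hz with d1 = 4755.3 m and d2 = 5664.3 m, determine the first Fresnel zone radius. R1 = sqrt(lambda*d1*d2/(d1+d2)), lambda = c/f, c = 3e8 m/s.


lambda = c / f = 3.0000e+08 / 4.0617e+09 = 0.07386070 m
R1 = sqrt(0.07386070 * 4755.3 * 5664.3 / (4755.3 + 5664.3)) = 13.82 m

13.82 m


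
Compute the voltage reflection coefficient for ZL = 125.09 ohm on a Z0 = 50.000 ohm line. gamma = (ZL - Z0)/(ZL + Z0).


gamma = (125.09 - 50.000) / (125.09 + 50.000) = 0.4289

0.4289


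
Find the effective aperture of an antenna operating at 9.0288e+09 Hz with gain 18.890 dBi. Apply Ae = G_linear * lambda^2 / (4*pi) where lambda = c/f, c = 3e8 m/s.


lambda = c / f = 3.0000e+08 / 9.0288e+09 = 0.03322701 m
G_linear = 10^(18.890/10) = 77.44618
Ae = G_linear * lambda^2 / (4*pi) = 77.44618 * 0.03322701^2 / (4*pi) = 6.804e-03 m^2

6.804e-03 m^2


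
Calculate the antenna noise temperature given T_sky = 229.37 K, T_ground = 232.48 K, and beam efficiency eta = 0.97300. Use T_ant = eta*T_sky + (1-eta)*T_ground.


T_ant = 0.97300 * 229.37 + (1 - 0.97300) * 232.48 = 229.5 K

229.5 K


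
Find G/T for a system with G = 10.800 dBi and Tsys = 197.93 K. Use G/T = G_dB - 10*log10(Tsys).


G/T = 10.800 - 10*log10(197.93) = 10.800 - 22.96512 = -12.17 dB/K

-12.17 dB/K


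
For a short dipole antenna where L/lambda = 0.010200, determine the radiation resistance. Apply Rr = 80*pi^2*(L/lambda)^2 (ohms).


Rr = 80 * pi^2 * (0.010200)^2 = 80 * 9.869604 * 1.040400e-04 = 0.08215 ohm

0.08215 ohm


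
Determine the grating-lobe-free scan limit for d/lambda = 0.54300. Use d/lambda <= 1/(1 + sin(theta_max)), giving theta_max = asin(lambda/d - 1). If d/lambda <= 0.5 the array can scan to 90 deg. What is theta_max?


lambda/d - 1 = 1/0.54300 - 1 = 0.8416206
theta_max = asin(0.8416206) = 57.31 deg

57.31 deg


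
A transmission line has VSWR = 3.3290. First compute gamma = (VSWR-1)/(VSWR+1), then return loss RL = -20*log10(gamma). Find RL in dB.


gamma = (3.3290 - 1) / (3.3290 + 1) = 0.5379995
RL = -20 * log10(0.5379995) = 5.384 dB

5.384 dB


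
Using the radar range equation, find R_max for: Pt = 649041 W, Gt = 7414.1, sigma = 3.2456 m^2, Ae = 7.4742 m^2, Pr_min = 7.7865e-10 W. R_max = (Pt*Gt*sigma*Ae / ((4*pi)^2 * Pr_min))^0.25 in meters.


R^4 = 649041*7414.1*3.2456*7.4742 / ((4*pi)^2 * 7.7865e-10) = 9.493542e+17
R_max = 9.493542e+17^0.25 = 31215 m

31215 m


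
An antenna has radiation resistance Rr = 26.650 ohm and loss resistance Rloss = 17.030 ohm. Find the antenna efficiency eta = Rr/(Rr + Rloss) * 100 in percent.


eta = 26.650 / (26.650 + 17.030) * 100 = 61.01%

61.01%


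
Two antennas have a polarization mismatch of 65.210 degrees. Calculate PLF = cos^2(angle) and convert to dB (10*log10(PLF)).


PLF_linear = cos^2(65.210 deg) = 0.1758072
PLF_dB = 10 * log10(0.1758072) = -7.550 dB

-7.550 dB


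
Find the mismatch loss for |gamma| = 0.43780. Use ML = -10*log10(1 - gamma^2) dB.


ML = -10 * log10(1 - 0.43780^2) = -10 * log10(0.80833116) = 0.9241 dB

0.9241 dB


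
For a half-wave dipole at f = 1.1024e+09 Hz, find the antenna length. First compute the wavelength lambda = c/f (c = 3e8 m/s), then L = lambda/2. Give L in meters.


lambda = c / f = 3.0000e+08 / 1.1024e+09 = 0.2721335 m
L = lambda / 2 = 0.2721335 / 2 = 0.1361 m

0.1361 m


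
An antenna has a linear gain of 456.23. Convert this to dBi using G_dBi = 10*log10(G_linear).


G_dBi = 10 * log10(456.23) = 26.59 dBi

26.59 dBi


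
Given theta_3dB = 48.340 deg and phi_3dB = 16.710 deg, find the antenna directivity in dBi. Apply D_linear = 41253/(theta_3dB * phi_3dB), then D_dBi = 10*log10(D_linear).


D_linear = 41253 / (48.340 * 16.710) = 51.07077
D_dBi = 10 * log10(51.07077) = 17.08 dBi

17.08 dBi


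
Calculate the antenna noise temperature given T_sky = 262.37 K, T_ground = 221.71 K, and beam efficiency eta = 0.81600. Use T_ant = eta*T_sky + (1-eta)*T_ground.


T_ant = 0.81600 * 262.37 + (1 - 0.81600) * 221.71 = 254.9 K

254.9 K


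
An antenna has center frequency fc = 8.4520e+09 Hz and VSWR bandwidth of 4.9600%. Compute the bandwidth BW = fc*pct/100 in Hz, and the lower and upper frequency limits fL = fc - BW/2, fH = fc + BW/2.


BW = 8.4520e+09 * 4.9600/100 = 4.192192e+08 Hz
fL = 8.4520e+09 - 4.192192e+08/2 = 8.242e+09 Hz
fH = 8.4520e+09 + 4.192192e+08/2 = 8.662e+09 Hz

BW=4.192e+08 Hz, fL=8.242e+09 Hz, fH=8.662e+09 Hz


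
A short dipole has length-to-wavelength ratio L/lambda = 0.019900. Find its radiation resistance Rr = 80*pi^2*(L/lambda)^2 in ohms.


Rr = 80 * pi^2 * (0.019900)^2 = 80 * 9.869604 * 3.960100e-04 = 0.3127 ohm

0.3127 ohm


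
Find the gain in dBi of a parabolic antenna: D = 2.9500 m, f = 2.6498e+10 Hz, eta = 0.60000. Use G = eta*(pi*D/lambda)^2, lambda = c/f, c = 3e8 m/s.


lambda = c / f = 3.0000e+08 / 2.6498e+10 = 0.01132161 m
G_linear = 0.60000 * (pi * 2.9500 / 0.01132161)^2 = 402048.7
G_dBi = 10 * log10(402048.7) = 56.04 dBi

56.04 dBi


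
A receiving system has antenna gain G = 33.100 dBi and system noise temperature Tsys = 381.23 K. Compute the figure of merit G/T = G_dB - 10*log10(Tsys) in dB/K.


G/T = 33.100 - 10*log10(381.23) = 33.100 - 25.81187 = 7.288 dB/K

7.288 dB/K


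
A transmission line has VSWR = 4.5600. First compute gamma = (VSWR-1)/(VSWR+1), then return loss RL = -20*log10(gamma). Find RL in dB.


gamma = (4.5600 - 1) / (4.5600 + 1) = 0.6402878
RL = -20 * log10(0.6402878) = 3.872 dB

3.872 dB


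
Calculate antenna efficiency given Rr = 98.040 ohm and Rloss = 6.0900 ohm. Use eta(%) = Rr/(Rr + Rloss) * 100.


eta = 98.040 / (98.040 + 6.0900) * 100 = 94.15%

94.15%


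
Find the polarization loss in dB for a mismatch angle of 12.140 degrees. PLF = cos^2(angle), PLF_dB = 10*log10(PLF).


PLF_linear = cos^2(12.140 deg) = 0.9557734
PLF_dB = 10 * log10(0.9557734) = -0.1965 dB

-0.1965 dB


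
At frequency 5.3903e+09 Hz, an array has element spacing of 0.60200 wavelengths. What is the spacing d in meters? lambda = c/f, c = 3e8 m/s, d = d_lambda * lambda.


lambda = c / f = 3.0000e+08 / 5.3903e+09 = 0.05565553 m
d = 0.60200 * 0.05565553 = 0.03350 m

0.03350 m


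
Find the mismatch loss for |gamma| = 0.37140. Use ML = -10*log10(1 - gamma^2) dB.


ML = -10 * log10(1 - 0.37140^2) = -10 * log10(0.86206204) = 0.6446 dB

0.6446 dB


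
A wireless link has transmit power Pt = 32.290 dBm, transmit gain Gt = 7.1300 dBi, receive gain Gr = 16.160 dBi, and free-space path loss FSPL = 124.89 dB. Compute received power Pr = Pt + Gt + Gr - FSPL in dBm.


Pr = 32.290 + 7.1300 + 16.160 - 124.89 = -69.31 dBm

-69.31 dBm


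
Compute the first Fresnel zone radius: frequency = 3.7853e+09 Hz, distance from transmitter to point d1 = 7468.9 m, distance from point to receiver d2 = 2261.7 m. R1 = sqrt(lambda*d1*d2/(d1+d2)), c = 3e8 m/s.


lambda = c / f = 3.0000e+08 / 3.7853e+09 = 0.07925396 m
R1 = sqrt(0.07925396 * 7468.9 * 2261.7 / (7468.9 + 2261.7)) = 11.73 m

11.73 m


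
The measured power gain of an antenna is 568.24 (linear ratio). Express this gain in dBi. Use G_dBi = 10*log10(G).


G_dBi = 10 * log10(568.24) = 27.55 dBi

27.55 dBi


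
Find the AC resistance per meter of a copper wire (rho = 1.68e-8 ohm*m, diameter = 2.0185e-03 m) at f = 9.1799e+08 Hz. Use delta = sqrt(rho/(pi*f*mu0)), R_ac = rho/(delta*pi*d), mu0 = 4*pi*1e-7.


delta = sqrt(1.68e-8 / (pi * 9.1799e+08 * 4*pi*1e-7)) = 2.153058e-06 m
R_ac = 1.68e-8 / (2.153058e-06 * pi * 2.0185e-03) = 1.230 ohm/m

1.230 ohm/m


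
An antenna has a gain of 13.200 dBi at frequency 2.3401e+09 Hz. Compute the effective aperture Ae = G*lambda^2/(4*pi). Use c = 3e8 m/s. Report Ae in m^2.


lambda = c / f = 3.0000e+08 / 2.3401e+09 = 0.1281996 m
G_linear = 10^(13.200/10) = 20.89296
Ae = G_linear * lambda^2 / (4*pi) = 20.89296 * 0.1281996^2 / (4*pi) = 0.02733 m^2

0.02733 m^2


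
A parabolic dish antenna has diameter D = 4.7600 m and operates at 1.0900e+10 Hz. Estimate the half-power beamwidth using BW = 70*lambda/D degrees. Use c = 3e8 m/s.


lambda = c / f = 3.0000e+08 / 1.0900e+10 = 0.02752294 m
BW = 70 * 0.02752294 / 4.7600 = 0.4047 deg

0.4047 deg


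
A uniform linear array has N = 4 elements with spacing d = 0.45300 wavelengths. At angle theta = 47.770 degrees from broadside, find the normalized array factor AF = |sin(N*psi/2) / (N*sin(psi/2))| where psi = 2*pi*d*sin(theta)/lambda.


psi = 2*pi*0.45300*sin(47.770 deg) = 2.107538 rad
AF = |sin(4*2.107538/2) / (4*sin(2.107538/2))| = 0.2528

0.2528


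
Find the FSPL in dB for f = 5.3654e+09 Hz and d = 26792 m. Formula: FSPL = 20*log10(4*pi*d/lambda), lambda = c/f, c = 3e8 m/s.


lambda = c / f = 3.0000e+08 / 5.3654e+09 = 0.05591382 m
FSPL = 20 * log10(4*pi*26792/0.05591382) = 135.6 dB

135.6 dB


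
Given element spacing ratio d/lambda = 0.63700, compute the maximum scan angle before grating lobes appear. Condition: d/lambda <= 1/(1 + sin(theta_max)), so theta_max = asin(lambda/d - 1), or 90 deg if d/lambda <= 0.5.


lambda/d - 1 = 1/0.63700 - 1 = 0.5698587
theta_max = asin(0.5698587) = 34.74 deg

34.74 deg


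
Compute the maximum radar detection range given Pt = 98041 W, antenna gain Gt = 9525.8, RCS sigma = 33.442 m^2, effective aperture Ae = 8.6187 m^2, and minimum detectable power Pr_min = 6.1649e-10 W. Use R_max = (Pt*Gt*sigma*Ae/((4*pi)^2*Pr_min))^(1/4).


R^4 = 98041*9525.8*33.442*8.6187 / ((4*pi)^2 * 6.1649e-10) = 2.765015e+18
R_max = 2.765015e+18^0.25 = 40778 m

40778 m


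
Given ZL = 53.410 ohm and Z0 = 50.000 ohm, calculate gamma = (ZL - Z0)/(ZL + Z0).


gamma = (53.410 - 50.000) / (53.410 + 50.000) = 0.03298

0.03298


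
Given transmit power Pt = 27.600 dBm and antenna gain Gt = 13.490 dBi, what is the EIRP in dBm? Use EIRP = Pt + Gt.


EIRP = Pt + Gt = 27.600 + 13.490 = 41.09 dBm

41.09 dBm


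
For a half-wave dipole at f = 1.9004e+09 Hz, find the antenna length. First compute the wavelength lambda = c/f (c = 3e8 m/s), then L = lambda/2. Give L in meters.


lambda = c / f = 3.0000e+08 / 1.9004e+09 = 0.1578615 m
L = lambda / 2 = 0.1578615 / 2 = 0.07893 m

0.07893 m


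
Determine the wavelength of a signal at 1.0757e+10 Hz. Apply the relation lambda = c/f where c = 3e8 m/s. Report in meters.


lambda = c / f = 3.0000e+08 / 1.0757e+10 = 0.02789 m

0.02789 m


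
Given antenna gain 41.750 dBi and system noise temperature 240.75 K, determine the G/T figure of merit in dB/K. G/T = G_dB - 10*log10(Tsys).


G/T = 41.750 - 10*log10(240.75) = 41.750 - 23.81566 = 17.93 dB/K

17.93 dB/K


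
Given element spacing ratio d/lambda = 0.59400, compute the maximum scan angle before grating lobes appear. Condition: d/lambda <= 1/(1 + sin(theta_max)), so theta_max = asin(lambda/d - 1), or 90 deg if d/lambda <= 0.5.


lambda/d - 1 = 1/0.59400 - 1 = 0.6835017
theta_max = asin(0.6835017) = 43.12 deg

43.12 deg


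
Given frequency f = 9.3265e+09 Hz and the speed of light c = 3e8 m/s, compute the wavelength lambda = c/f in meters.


lambda = c / f = 3.0000e+08 / 9.3265e+09 = 0.03217 m

0.03217 m


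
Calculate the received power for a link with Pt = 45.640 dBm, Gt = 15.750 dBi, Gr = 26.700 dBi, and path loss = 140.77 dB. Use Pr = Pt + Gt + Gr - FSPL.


Pr = 45.640 + 15.750 + 26.700 - 140.77 = -52.68 dBm

-52.68 dBm


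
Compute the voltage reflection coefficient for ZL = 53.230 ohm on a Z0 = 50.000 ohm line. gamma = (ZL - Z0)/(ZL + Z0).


gamma = (53.230 - 50.000) / (53.230 + 50.000) = 0.03129

0.03129


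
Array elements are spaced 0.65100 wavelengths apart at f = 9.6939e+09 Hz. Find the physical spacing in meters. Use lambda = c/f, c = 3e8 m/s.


lambda = c / f = 3.0000e+08 / 9.6939e+09 = 0.03094730 m
d = 0.65100 * 0.03094730 = 0.02015 m

0.02015 m


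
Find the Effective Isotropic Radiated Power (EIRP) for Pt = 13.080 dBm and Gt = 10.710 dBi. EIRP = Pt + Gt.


EIRP = Pt + Gt = 13.080 + 10.710 = 23.79 dBm

23.79 dBm


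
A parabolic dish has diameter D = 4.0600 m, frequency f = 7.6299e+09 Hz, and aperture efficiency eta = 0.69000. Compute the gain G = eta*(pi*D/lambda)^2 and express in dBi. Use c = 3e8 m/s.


lambda = c / f = 3.0000e+08 / 7.6299e+09 = 0.03931900 m
G_linear = 0.69000 * (pi * 4.0600 / 0.03931900)^2 = 72609.92
G_dBi = 10 * log10(72609.92) = 48.61 dBi

48.61 dBi


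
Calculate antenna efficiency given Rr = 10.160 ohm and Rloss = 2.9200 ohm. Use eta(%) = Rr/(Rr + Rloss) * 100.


eta = 10.160 / (10.160 + 2.9200) * 100 = 77.68%

77.68%


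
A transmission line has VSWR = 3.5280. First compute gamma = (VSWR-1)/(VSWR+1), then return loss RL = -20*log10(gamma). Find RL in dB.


gamma = (3.5280 - 1) / (3.5280 + 1) = 0.5583039
RL = -20 * log10(0.5583039) = 5.063 dB

5.063 dB


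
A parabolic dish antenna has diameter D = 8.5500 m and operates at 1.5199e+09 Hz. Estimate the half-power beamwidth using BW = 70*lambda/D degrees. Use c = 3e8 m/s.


lambda = c / f = 3.0000e+08 / 1.5199e+09 = 0.1973814 m
BW = 70 * 0.1973814 / 8.5500 = 1.616 deg

1.616 deg


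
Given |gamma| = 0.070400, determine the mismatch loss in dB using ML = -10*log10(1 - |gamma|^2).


ML = -10 * log10(1 - 0.070400^2) = -10 * log10(0.99504384) = 0.02158 dB

0.02158 dB


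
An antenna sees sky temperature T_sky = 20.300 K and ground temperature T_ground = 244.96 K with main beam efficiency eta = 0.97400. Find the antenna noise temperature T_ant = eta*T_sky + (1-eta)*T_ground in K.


T_ant = 0.97400 * 20.300 + (1 - 0.97400) * 244.96 = 26.14 K

26.14 K


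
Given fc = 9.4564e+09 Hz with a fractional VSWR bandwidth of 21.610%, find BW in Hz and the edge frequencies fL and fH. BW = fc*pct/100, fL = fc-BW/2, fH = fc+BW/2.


BW = 9.4564e+09 * 21.610/100 = 2.043528e+09 Hz
fL = 9.4564e+09 - 2.043528e+09/2 = 8.435e+09 Hz
fH = 9.4564e+09 + 2.043528e+09/2 = 1.048e+10 Hz

BW=2.044e+09 Hz, fL=8.435e+09 Hz, fH=1.048e+10 Hz


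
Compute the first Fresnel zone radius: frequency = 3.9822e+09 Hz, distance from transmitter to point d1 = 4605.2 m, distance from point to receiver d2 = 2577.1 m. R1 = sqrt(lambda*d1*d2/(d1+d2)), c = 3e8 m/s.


lambda = c / f = 3.0000e+08 / 3.9822e+09 = 0.07533524 m
R1 = sqrt(0.07533524 * 4605.2 * 2577.1 / (4605.2 + 2577.1)) = 11.16 m

11.16 m


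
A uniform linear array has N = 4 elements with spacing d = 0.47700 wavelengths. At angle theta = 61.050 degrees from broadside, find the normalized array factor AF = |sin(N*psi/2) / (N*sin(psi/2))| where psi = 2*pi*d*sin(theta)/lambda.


psi = 2*pi*0.47700*sin(61.050 deg) = 2.622572 rad
AF = |sin(4*2.622572/2) / (4*sin(2.622572/2))| = 0.2228

0.2228


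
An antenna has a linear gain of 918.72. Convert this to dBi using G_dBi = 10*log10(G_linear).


G_dBi = 10 * log10(918.72) = 29.63 dBi

29.63 dBi


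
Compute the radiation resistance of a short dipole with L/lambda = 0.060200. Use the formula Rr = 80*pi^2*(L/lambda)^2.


Rr = 80 * pi^2 * (0.060200)^2 = 80 * 9.869604 * 3.624040e-03 = 2.861 ohm

2.861 ohm


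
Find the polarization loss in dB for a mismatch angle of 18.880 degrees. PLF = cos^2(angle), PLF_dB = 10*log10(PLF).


PLF_linear = cos^2(18.880 deg) = 0.8952914
PLF_dB = 10 * log10(0.8952914) = -0.4804 dB

-0.4804 dB


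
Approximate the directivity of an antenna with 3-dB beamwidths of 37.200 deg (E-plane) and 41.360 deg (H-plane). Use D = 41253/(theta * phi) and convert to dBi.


D_linear = 41253 / (37.200 * 41.360) = 26.81218
D_dBi = 10 * log10(26.81218) = 14.28 dBi

14.28 dBi


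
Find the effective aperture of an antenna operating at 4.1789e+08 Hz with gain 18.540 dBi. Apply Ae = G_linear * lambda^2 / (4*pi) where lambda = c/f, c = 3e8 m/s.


lambda = c / f = 3.0000e+08 / 4.1789e+08 = 0.7178923 m
G_linear = 10^(18.540/10) = 71.44963
Ae = G_linear * lambda^2 / (4*pi) = 71.44963 * 0.7178923^2 / (4*pi) = 2.930 m^2

2.930 m^2


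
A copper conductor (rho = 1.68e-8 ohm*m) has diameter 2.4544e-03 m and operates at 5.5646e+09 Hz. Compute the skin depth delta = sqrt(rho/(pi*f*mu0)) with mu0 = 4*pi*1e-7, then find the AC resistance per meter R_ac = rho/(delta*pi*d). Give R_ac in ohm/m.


delta = sqrt(1.68e-8 / (pi * 5.5646e+09 * 4*pi*1e-7)) = 8.744959e-07 m
R_ac = 1.68e-8 / (8.744959e-07 * pi * 2.4544e-03) = 2.491 ohm/m

2.491 ohm/m


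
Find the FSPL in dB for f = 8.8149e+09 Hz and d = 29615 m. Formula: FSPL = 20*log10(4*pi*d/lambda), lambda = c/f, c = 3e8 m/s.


lambda = c / f = 3.0000e+08 / 8.8149e+09 = 0.03403328 m
FSPL = 20 * log10(4*pi*29615/0.03403328) = 140.8 dB

140.8 dB


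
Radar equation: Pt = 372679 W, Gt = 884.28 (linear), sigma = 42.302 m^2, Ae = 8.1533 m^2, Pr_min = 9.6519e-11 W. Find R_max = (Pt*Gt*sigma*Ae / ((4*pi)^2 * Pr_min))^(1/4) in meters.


R^4 = 372679*884.28*42.302*8.1533 / ((4*pi)^2 * 9.6519e-11) = 7.457384e+18
R_max = 7.457384e+18^0.25 = 52257 m

52257 m


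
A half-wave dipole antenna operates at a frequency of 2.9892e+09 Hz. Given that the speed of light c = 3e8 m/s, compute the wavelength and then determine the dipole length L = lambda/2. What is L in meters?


lambda = c / f = 3.0000e+08 / 2.9892e+09 = 0.1003613 m
L = lambda / 2 = 0.1003613 / 2 = 0.05018 m

0.05018 m


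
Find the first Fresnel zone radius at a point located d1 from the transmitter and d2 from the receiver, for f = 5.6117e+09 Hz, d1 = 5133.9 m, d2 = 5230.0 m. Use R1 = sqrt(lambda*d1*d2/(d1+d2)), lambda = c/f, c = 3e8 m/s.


lambda = c / f = 3.0000e+08 / 5.6117e+09 = 0.05345974 m
R1 = sqrt(0.05345974 * 5133.9 * 5230.0 / (5133.9 + 5230.0)) = 11.77 m

11.77 m


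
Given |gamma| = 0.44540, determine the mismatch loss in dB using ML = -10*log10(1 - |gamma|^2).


ML = -10 * log10(1 - 0.44540^2) = -10 * log10(0.80161884) = 0.9603 dB

0.9603 dB


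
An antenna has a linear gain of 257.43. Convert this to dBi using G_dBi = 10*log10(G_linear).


G_dBi = 10 * log10(257.43) = 24.11 dBi

24.11 dBi


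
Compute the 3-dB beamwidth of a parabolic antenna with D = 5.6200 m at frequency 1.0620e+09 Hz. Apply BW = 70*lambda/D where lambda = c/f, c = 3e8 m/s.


lambda = c / f = 3.0000e+08 / 1.0620e+09 = 0.2824859 m
BW = 70 * 0.2824859 / 5.6200 = 3.519 deg

3.519 deg


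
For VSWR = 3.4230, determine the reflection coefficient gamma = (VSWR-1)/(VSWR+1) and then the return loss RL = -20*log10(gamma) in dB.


gamma = (3.4230 - 1) / (3.4230 + 1) = 0.5478182
RL = -20 * log10(0.5478182) = 5.227 dB

5.227 dB


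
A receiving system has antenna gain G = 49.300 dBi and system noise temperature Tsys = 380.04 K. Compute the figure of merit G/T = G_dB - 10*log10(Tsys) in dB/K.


G/T = 49.300 - 10*log10(380.04) = 49.300 - 25.79829 = 23.50 dB/K

23.50 dB/K


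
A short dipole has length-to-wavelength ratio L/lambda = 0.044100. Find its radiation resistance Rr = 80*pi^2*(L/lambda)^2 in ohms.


Rr = 80 * pi^2 * (0.044100)^2 = 80 * 9.869604 * 1.944810e-03 = 1.536 ohm

1.536 ohm


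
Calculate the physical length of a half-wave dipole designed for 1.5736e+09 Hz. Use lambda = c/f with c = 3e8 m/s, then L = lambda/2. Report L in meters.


lambda = c / f = 3.0000e+08 / 1.5736e+09 = 0.1906457 m
L = lambda / 2 = 0.1906457 / 2 = 0.09532 m

0.09532 m


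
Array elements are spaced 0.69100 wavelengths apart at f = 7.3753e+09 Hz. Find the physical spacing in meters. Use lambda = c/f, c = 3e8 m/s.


lambda = c / f = 3.0000e+08 / 7.3753e+09 = 0.04067631 m
d = 0.69100 * 0.04067631 = 0.02811 m

0.02811 m


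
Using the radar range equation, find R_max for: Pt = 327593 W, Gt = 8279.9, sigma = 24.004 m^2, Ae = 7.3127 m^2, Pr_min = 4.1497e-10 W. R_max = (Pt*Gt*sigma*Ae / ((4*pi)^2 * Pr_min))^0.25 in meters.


R^4 = 327593*8279.9*24.004*7.3127 / ((4*pi)^2 * 4.1497e-10) = 7.265820e+18
R_max = 7.265820e+18^0.25 = 51918 m

51918 m


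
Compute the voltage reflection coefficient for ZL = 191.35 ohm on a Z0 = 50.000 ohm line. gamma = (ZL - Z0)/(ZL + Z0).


gamma = (191.35 - 50.000) / (191.35 + 50.000) = 0.5857

0.5857


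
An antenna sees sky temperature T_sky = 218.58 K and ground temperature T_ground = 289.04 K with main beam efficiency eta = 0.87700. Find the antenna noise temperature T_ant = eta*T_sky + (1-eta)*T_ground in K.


T_ant = 0.87700 * 218.58 + (1 - 0.87700) * 289.04 = 227.2 K

227.2 K


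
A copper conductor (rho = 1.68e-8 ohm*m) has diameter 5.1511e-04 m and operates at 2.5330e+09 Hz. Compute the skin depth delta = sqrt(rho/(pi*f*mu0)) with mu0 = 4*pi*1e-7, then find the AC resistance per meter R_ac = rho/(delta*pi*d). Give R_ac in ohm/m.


delta = sqrt(1.68e-8 / (pi * 2.5330e+09 * 4*pi*1e-7)) = 1.296156e-06 m
R_ac = 1.68e-8 / (1.296156e-06 * pi * 5.1511e-04) = 8.009 ohm/m

8.009 ohm/m


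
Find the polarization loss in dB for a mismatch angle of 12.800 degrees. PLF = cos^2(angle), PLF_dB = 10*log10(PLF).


PLF_linear = cos^2(12.800 deg) = 0.9509163
PLF_dB = 10 * log10(0.9509163) = -0.2186 dB

-0.2186 dB


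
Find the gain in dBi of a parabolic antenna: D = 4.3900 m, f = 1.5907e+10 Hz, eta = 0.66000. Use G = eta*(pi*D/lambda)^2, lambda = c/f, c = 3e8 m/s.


lambda = c / f = 3.0000e+08 / 1.5907e+10 = 0.01885962 m
G_linear = 0.66000 * (pi * 4.3900 / 0.01885962)^2 = 352944.8
G_dBi = 10 * log10(352944.8) = 55.48 dBi

55.48 dBi


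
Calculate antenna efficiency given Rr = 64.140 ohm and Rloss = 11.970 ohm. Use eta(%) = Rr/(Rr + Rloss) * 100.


eta = 64.140 / (64.140 + 11.970) * 100 = 84.27%

84.27%


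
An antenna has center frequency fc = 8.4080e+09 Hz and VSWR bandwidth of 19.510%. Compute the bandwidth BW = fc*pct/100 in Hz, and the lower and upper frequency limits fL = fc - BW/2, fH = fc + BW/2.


BW = 8.4080e+09 * 19.510/100 = 1.640401e+09 Hz
fL = 8.4080e+09 - 1.640401e+09/2 = 7.588e+09 Hz
fH = 8.4080e+09 + 1.640401e+09/2 = 9.228e+09 Hz

BW=1.640e+09 Hz, fL=7.588e+09 Hz, fH=9.228e+09 Hz


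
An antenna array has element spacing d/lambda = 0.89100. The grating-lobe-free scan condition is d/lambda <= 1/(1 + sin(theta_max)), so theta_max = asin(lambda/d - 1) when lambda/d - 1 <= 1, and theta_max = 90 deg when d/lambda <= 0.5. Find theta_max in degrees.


lambda/d - 1 = 1/0.89100 - 1 = 0.1223345
theta_max = asin(0.1223345) = 7.027 deg

7.027 deg


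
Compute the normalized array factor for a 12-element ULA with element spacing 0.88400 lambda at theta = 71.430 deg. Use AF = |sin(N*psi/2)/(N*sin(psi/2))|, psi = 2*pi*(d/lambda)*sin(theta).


psi = 2*pi*0.88400*sin(71.430 deg) = 5.265151 rad
AF = |sin(12*5.265151/2) / (12*sin(5.265151/2))| = 0.02977

0.02977


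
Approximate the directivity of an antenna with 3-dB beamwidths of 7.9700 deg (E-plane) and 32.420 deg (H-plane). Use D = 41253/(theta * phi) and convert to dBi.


D_linear = 41253 / (7.9700 * 32.420) = 159.6556
D_dBi = 10 * log10(159.6556) = 22.03 dBi

22.03 dBi


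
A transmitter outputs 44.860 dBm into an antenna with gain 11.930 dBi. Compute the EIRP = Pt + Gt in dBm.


EIRP = Pt + Gt = 44.860 + 11.930 = 56.79 dBm

56.79 dBm


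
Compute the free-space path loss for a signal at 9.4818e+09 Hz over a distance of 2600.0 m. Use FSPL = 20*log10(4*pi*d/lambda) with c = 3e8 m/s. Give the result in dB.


lambda = c / f = 3.0000e+08 / 9.4818e+09 = 0.03163956 m
FSPL = 20 * log10(4*pi*2600.0/0.03163956) = 120.3 dB

120.3 dB


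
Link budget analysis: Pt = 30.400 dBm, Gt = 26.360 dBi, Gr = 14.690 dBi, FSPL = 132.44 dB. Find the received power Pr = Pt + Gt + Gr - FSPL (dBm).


Pr = 30.400 + 26.360 + 14.690 - 132.44 = -60.99 dBm

-60.99 dBm


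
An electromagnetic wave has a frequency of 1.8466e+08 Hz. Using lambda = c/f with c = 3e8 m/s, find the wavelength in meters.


lambda = c / f = 3.0000e+08 / 1.8466e+08 = 1.625 m

1.625 m


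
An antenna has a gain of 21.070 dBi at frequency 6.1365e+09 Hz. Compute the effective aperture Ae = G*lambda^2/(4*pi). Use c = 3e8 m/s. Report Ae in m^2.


lambda = c / f = 3.0000e+08 / 6.1365e+09 = 0.04888780 m
G_linear = 10^(21.070/10) = 127.9381
Ae = G_linear * lambda^2 / (4*pi) = 127.9381 * 0.04888780^2 / (4*pi) = 0.02433 m^2

0.02433 m^2


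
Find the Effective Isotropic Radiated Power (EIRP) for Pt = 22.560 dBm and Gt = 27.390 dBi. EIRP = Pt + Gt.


EIRP = Pt + Gt = 22.560 + 27.390 = 49.95 dBm

49.95 dBm


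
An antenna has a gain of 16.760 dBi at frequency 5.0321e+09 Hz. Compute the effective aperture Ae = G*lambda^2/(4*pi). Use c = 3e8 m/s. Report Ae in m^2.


lambda = c / f = 3.0000e+08 / 5.0321e+09 = 0.05961726 m
G_linear = 10^(16.760/10) = 47.42420
Ae = G_linear * lambda^2 / (4*pi) = 47.42420 * 0.05961726^2 / (4*pi) = 0.01341 m^2

0.01341 m^2


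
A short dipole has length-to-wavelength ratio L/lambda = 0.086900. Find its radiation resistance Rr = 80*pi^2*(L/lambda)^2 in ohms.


Rr = 80 * pi^2 * (0.086900)^2 = 80 * 9.869604 * 7.551610e-03 = 5.963 ohm

5.963 ohm


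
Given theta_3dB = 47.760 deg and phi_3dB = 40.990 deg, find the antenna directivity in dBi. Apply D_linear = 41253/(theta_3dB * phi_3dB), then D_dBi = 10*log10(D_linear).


D_linear = 41253 / (47.760 * 40.990) = 21.07237
D_dBi = 10 * log10(21.07237) = 13.24 dBi

13.24 dBi


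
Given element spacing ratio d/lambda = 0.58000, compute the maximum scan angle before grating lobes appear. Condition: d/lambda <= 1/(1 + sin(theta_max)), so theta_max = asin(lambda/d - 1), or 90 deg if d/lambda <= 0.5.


lambda/d - 1 = 1/0.58000 - 1 = 0.7241379
theta_max = asin(0.7241379) = 46.40 deg

46.40 deg


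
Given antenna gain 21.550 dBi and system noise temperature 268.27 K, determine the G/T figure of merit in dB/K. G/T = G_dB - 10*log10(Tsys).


G/T = 21.550 - 10*log10(268.27) = 21.550 - 24.28572 = -2.736 dB/K

-2.736 dB/K


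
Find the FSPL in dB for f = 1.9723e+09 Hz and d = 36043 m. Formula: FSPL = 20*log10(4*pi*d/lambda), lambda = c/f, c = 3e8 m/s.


lambda = c / f = 3.0000e+08 / 1.9723e+09 = 0.1521067 m
FSPL = 20 * log10(4*pi*36043/0.1521067) = 129.5 dB

129.5 dB


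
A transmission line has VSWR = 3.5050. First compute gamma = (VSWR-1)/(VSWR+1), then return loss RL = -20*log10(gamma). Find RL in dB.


gamma = (3.5050 - 1) / (3.5050 + 1) = 0.5560488
RL = -20 * log10(0.5560488) = 5.098 dB

5.098 dB


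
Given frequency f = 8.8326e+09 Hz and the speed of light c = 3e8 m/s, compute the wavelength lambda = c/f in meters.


lambda = c / f = 3.0000e+08 / 8.8326e+09 = 0.03397 m

0.03397 m


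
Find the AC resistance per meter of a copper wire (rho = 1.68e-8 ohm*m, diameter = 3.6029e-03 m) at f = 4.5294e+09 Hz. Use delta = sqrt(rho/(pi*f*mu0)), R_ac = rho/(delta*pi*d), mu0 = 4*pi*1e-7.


delta = sqrt(1.68e-8 / (pi * 4.5294e+09 * 4*pi*1e-7)) = 9.692916e-07 m
R_ac = 1.68e-8 / (9.692916e-07 * pi * 3.6029e-03) = 1.531 ohm/m

1.531 ohm/m


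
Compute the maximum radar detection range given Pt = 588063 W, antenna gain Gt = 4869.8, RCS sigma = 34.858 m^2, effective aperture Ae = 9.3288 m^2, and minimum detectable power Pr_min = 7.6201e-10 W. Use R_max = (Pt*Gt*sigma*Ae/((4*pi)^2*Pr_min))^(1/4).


R^4 = 588063*4869.8*34.858*9.3288 / ((4*pi)^2 * 7.6201e-10) = 7.738964e+18
R_max = 7.738964e+18^0.25 = 52744 m

52744 m


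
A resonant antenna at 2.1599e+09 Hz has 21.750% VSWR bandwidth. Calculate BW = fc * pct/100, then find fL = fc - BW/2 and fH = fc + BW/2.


BW = 2.1599e+09 * 21.750/100 = 4.697782e+08 Hz
fL = 2.1599e+09 - 4.697782e+08/2 = 1.925e+09 Hz
fH = 2.1599e+09 + 4.697782e+08/2 = 2.395e+09 Hz

BW=4.698e+08 Hz, fL=1.925e+09 Hz, fH=2.395e+09 Hz


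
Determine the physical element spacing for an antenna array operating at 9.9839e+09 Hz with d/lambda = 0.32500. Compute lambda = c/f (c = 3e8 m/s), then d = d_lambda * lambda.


lambda = c / f = 3.0000e+08 / 9.9839e+09 = 0.03004838 m
d = 0.32500 * 0.03004838 = 9.766e-03 m

9.766e-03 m


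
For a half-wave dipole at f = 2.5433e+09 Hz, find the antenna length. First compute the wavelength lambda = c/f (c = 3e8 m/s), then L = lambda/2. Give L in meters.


lambda = c / f = 3.0000e+08 / 2.5433e+09 = 0.1179570 m
L = lambda / 2 = 0.1179570 / 2 = 0.05898 m

0.05898 m


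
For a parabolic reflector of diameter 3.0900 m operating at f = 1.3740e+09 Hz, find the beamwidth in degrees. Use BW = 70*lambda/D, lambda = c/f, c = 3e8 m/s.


lambda = c / f = 3.0000e+08 / 1.3740e+09 = 0.2183406 m
BW = 70 * 0.2183406 / 3.0900 = 4.946 deg

4.946 deg


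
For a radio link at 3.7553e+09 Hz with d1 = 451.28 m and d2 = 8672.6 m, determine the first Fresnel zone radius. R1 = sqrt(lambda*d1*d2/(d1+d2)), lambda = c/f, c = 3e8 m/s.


lambda = c / f = 3.0000e+08 / 3.7553e+09 = 0.07988709 m
R1 = sqrt(0.07988709 * 451.28 * 8672.6 / (451.28 + 8672.6)) = 5.854 m

5.854 m


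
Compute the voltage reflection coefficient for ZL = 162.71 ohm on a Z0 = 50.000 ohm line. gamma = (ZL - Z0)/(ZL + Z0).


gamma = (162.71 - 50.000) / (162.71 + 50.000) = 0.5299

0.5299


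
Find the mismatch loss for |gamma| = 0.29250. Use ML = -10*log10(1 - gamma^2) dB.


ML = -10 * log10(1 - 0.29250^2) = -10 * log10(0.91444375) = 0.3884 dB

0.3884 dB


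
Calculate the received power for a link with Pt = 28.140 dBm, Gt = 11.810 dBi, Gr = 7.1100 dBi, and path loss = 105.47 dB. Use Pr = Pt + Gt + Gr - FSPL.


Pr = 28.140 + 11.810 + 7.1100 - 105.47 = -58.41 dBm

-58.41 dBm


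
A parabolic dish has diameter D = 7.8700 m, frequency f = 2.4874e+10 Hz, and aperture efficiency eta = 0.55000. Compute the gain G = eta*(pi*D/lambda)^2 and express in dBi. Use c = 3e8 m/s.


lambda = c / f = 3.0000e+08 / 2.4874e+10 = 0.01206079 m
G_linear = 0.55000 * (pi * 7.8700 / 0.01206079)^2 = 2.311322e+06
G_dBi = 10 * log10(2.311322e+06) = 63.64 dBi

63.64 dBi
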